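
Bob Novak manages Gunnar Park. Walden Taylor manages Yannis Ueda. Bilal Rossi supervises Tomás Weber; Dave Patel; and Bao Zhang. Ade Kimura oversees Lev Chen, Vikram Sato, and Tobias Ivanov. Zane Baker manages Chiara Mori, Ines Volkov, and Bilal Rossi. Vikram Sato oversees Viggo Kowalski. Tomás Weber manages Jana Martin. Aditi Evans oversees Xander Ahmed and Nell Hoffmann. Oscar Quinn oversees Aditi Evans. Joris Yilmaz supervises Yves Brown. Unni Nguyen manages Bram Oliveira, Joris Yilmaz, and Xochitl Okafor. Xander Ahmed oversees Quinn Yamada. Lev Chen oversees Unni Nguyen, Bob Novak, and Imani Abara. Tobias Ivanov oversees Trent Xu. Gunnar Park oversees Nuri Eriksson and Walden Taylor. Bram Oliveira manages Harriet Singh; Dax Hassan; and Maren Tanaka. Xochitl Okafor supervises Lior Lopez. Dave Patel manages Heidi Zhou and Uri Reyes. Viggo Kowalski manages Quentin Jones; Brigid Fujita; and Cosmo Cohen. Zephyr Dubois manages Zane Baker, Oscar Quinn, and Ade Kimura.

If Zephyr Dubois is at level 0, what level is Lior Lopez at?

5

Chain from Lior Lopez up to Zephyr Dubois: Lior Lopez → Xochitl Okafor → Unni Nguyen → Lev Chen → Ade Kimura → Zephyr Dubois. That is 5 steps up, so Lior Lopez is 5 levels below Zephyr Dubois.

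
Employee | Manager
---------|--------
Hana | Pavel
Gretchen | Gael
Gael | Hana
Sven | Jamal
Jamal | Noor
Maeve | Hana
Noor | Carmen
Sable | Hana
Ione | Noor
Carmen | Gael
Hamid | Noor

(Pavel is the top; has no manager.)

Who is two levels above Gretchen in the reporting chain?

Hana

Gretchen reports to Gael, and Gael reports to Hana. So Gretchen's skip-level manager is Hana.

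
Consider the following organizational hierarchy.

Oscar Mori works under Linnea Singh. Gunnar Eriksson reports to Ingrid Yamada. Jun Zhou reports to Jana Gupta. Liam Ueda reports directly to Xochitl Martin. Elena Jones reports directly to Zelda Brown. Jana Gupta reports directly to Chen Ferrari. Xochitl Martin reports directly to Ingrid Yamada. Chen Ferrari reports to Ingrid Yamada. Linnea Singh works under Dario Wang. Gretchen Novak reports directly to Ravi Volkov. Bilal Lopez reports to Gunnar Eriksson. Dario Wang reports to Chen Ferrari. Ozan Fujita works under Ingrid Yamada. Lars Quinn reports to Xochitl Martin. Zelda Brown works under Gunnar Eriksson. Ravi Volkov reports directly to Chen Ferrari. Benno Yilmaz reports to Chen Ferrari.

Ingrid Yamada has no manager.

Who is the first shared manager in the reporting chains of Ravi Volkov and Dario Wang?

Chen Ferrari

Ravi Volkov's chain of managers is Chen Ferrari, Ingrid Yamada. Dario Wang's chain of managers is Chen Ferrari, Ingrid Yamada. The first manager that appears in both chains is Chen Ferrari.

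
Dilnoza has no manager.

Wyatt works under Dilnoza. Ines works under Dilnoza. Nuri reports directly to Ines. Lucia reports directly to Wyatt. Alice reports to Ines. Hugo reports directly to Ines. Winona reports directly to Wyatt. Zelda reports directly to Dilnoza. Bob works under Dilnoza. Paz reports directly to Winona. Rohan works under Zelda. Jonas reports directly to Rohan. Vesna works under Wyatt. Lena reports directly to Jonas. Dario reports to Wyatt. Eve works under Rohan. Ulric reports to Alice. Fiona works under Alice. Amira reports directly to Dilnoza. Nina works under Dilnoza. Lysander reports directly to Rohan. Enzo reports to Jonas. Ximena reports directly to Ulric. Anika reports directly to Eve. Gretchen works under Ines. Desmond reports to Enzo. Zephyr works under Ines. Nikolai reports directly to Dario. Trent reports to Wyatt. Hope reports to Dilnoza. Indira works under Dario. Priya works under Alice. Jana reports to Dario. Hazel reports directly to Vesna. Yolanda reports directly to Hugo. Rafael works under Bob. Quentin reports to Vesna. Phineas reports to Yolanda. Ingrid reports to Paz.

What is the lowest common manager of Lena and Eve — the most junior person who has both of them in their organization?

Lena's chain of managers is Jonas, Rohan, Zelda, Dilnoza. Eve's chain of managers is Rohan, Zelda, Dilnoza. The first manager that appears in both chains is Rohan.

Rohan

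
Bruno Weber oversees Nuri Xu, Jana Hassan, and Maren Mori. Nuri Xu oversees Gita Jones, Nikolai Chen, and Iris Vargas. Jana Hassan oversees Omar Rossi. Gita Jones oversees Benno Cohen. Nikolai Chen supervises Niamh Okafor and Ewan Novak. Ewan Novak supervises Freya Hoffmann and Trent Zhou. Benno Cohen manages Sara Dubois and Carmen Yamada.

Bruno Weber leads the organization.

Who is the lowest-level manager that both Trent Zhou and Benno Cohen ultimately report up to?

Nuri Xu

Trent Zhou's chain of managers is Ewan Novak, Nikolai Chen, Nuri Xu, Bruno Weber. Benno Cohen's chain of managers is Gita Jones, Nuri Xu, Bruno Weber. The first manager that appears in both chains is Nuri Xu.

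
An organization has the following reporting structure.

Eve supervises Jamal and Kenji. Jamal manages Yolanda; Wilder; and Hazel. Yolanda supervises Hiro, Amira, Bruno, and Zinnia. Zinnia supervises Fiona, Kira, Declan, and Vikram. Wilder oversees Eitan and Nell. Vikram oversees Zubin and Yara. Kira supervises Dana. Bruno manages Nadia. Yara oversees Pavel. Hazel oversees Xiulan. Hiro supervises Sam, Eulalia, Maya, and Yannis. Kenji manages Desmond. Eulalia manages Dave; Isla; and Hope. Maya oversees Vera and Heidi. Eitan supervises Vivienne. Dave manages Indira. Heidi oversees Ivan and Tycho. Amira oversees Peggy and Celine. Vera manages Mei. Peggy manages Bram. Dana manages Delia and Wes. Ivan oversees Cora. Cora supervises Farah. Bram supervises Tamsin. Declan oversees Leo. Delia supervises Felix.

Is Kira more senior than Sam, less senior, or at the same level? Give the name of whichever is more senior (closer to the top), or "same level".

Both Kira and Sam are 4 levels below Eve.

same level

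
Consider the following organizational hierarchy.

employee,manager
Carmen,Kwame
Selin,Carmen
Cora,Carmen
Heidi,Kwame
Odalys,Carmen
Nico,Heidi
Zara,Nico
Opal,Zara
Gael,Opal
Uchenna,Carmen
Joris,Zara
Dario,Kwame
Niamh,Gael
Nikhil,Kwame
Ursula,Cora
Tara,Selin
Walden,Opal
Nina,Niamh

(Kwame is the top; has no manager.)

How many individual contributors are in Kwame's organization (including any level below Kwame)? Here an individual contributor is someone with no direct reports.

9

The people in Kwame's organization with no one reporting to them are Nikhil, Dario, Joris, Walden, Nina, Uchenna, Odalys, Ursula, Tara. That is 9.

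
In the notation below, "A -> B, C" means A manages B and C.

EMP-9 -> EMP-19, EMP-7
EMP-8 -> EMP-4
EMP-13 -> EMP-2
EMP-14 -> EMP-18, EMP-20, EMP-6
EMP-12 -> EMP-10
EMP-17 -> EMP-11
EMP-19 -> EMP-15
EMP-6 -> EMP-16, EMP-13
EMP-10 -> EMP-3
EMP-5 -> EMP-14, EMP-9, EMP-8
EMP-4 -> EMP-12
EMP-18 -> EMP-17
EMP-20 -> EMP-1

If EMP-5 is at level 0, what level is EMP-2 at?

4

Chain from EMP-2 up to EMP-5: EMP-2 → EMP-13 → EMP-6 → EMP-14 → EMP-5. That is 4 steps up, so EMP-2 is 4 levels below EMP-5.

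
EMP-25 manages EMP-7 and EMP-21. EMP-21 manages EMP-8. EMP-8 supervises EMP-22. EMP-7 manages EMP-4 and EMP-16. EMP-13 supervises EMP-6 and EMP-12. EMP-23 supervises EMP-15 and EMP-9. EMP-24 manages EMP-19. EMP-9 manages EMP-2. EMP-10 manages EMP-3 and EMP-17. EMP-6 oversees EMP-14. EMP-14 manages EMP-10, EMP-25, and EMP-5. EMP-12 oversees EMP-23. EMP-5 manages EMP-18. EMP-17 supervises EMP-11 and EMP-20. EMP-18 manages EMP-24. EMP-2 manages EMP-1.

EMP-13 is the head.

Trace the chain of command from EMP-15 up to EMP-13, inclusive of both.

EMP-15 reports to EMP-23. EMP-23 reports to EMP-12. EMP-12 reports to EMP-13. EMP-13 is at the top.

EMP-15 -> EMP-23 -> EMP-12 -> EMP-13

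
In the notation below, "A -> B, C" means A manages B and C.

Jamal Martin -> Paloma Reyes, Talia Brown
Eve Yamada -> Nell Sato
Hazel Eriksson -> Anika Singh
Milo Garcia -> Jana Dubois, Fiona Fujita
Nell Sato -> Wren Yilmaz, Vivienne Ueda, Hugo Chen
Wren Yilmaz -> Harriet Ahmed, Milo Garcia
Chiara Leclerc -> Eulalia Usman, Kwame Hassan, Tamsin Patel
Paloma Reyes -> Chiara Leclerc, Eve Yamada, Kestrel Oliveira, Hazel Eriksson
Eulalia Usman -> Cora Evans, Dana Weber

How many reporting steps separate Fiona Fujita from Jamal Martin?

Chain from Fiona Fujita up to Jamal Martin: Fiona Fujita → Milo Garcia → Wren Yilmaz → Nell Sato → Eve Yamada → Paloma Reyes → Jamal Martin. That is 6 steps up, so Fiona Fujita is 6 levels below Jamal Martin.

6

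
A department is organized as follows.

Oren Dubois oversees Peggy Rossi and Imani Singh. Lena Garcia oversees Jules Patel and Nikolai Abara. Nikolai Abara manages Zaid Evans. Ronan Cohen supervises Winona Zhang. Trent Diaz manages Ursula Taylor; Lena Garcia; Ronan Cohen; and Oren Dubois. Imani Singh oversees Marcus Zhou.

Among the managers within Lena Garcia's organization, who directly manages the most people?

Lena Garcia

Direct-report counts within Lena Garcia's organization: Lena Garcia has 2; Nikolai Abara has 1. The largest is 2, held by Lena Garcia.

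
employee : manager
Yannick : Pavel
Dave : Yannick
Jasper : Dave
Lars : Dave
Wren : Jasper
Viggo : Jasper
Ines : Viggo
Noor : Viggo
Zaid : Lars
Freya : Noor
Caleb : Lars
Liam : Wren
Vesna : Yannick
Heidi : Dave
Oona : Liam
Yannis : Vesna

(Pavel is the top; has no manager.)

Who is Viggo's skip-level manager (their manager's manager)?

Viggo reports to Jasper, and Jasper reports to Dave. So Viggo's skip-level manager is Dave.

Dave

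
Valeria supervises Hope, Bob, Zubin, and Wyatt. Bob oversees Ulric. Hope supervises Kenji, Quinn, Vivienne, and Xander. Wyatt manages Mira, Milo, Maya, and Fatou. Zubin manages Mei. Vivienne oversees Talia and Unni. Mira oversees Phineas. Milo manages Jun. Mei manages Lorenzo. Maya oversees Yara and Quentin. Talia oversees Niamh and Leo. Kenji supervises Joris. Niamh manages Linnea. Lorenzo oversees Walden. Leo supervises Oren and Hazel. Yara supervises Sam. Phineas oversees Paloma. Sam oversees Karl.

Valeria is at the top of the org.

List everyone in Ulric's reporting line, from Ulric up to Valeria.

Ulric -> Bob -> Valeria

Ulric reports to Bob. Bob reports to Valeria. Valeria is at the top.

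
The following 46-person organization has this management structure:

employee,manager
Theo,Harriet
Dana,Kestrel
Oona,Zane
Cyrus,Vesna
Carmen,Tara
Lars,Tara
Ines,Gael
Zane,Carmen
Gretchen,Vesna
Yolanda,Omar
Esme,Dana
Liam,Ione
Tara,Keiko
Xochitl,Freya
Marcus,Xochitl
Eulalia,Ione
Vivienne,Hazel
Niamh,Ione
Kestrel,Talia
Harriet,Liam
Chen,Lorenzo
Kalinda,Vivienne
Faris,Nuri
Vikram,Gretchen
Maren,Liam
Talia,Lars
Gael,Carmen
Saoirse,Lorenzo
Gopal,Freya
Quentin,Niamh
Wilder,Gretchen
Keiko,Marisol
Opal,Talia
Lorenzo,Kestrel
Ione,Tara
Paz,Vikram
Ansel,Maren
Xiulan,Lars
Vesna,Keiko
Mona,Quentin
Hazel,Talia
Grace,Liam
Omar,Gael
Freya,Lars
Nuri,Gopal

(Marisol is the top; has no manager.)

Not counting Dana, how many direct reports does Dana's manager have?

Dana reports to Kestrel. Kestrel's other direct reports are Lorenzo — 1 peer.

1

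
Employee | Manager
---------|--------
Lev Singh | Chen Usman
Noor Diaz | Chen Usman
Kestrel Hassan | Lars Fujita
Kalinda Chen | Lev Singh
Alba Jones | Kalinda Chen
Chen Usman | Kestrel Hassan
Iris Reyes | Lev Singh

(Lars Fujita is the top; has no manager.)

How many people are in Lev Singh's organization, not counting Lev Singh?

3

Lev Singh directly manages Iris Reyes, Kalinda Chen. Iris Reyes has no reports. Under Kalinda Chen: Alba Jones (1). So Lev Singh's organization is 2 direct reports plus everyone under them: 1 + 2 = 3.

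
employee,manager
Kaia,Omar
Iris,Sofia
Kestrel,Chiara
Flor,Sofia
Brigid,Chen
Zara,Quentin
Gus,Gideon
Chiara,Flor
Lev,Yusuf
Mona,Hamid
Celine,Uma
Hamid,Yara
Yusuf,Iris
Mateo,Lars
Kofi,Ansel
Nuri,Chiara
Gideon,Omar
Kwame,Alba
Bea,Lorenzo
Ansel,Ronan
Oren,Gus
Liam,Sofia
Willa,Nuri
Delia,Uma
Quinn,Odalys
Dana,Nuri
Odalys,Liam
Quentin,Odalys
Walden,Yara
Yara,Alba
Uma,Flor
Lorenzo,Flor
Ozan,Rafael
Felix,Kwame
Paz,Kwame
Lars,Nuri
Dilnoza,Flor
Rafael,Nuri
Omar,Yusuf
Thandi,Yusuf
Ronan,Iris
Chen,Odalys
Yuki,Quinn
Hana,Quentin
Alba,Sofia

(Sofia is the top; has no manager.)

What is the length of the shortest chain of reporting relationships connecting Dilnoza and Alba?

Dilnoza is 2 levels below Sofia, and Alba is 1 level below Sofia (their lowest common manager). The shortest path runs up from Dilnoza to Sofia and back down to Alba: 2 + 1 = 3 links.

3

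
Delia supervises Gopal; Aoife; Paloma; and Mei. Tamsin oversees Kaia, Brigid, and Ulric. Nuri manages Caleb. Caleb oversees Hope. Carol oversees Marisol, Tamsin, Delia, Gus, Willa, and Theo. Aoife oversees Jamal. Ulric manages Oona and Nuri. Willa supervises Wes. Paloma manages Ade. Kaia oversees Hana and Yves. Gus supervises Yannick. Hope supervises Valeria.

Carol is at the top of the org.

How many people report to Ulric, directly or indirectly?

Ulric directly manages Nuri, Oona. Under Nuri: Caleb, Hope, Valeria (3). Oona has no reports. So Ulric's organization is 2 direct reports plus everyone under them: 4 + 1 = 5.

5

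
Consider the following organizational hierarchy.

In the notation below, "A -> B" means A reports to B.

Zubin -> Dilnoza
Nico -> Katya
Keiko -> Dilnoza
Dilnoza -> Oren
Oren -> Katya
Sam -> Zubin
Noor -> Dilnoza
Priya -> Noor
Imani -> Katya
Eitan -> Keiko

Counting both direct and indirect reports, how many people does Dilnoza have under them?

6

Dilnoza directly manages Zubin, Noor, Keiko. Under Zubin: Sam (1). Under Noor: Priya (1). Under Keiko: Eitan (1). So Dilnoza's organization is 3 direct reports plus everyone under them: 2 + 2 + 2 = 6.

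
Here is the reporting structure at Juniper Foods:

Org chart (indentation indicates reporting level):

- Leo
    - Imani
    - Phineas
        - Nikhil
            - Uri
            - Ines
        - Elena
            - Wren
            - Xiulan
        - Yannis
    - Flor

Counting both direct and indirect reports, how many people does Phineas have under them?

7

Phineas directly manages Nikhil, Elena, Yannis. Under Nikhil: Ines, Uri (2). Under Elena: Xiulan, Wren (2). Yannis has no reports. So Phineas's organization is 3 direct reports plus everyone under them: 3 + 3 + 1 = 7.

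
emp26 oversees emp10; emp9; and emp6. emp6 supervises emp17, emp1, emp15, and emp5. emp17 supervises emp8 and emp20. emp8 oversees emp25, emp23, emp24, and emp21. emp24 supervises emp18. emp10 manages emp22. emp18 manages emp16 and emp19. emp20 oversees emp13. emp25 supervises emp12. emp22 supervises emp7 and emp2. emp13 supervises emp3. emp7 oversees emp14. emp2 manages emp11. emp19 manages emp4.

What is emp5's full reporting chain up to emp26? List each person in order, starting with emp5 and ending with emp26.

emp5 reports to emp6. emp6 reports to emp26. emp26 is at the top.

emp5 -> emp6 -> emp26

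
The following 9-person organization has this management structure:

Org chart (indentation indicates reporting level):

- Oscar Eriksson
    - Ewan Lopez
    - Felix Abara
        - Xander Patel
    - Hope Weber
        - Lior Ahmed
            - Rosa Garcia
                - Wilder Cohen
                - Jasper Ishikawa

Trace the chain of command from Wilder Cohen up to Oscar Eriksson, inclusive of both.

Wilder Cohen -> Rosa Garcia -> Lior Ahmed -> Hope Weber -> Oscar Eriksson

Wilder Cohen reports to Rosa Garcia. Rosa Garcia reports to Lior Ahmed. Lior Ahmed reports to Hope Weber. Hope Weber reports to Oscar Eriksson. Oscar Eriksson is at the top.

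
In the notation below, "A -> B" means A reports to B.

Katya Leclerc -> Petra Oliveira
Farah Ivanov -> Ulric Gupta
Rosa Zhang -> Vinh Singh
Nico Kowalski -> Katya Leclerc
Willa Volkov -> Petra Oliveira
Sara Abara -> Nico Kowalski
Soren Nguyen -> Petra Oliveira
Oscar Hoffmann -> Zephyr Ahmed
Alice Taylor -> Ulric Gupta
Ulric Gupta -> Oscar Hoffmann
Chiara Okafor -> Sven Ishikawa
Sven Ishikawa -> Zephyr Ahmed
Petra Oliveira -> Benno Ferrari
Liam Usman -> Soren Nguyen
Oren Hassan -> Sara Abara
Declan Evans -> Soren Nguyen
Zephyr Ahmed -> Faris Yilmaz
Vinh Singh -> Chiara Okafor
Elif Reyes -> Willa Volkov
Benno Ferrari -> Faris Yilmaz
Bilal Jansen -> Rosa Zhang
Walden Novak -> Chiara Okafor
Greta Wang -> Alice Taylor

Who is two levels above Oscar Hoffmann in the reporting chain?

Oscar Hoffmann reports to Zephyr Ahmed, and Zephyr Ahmed reports to Faris Yilmaz. So Oscar Hoffmann's skip-level manager is Faris Yilmaz.

Faris Yilmaz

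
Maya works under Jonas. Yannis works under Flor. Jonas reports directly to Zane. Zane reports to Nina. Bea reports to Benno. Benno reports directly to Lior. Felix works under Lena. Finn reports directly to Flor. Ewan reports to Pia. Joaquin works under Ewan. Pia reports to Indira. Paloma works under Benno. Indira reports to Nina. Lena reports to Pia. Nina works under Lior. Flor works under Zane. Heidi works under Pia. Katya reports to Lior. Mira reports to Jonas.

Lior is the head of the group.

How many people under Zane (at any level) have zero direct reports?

The people in Zane's organization with no one reporting to them are Finn, Yannis, Maya, Mira. That is 4.

4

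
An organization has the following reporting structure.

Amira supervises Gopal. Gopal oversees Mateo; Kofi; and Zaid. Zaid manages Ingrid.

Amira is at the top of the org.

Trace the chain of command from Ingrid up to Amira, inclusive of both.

Ingrid reports to Zaid. Zaid reports to Gopal. Gopal reports to Amira. Amira is at the top.

Ingrid -> Zaid -> Gopal -> Amira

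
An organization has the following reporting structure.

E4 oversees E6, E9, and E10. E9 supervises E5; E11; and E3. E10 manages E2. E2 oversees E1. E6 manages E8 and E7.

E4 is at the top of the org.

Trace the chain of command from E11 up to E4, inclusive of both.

E11 -> E9 -> E4

E11 reports to E9. E9 reports to E4. E4 is at the top.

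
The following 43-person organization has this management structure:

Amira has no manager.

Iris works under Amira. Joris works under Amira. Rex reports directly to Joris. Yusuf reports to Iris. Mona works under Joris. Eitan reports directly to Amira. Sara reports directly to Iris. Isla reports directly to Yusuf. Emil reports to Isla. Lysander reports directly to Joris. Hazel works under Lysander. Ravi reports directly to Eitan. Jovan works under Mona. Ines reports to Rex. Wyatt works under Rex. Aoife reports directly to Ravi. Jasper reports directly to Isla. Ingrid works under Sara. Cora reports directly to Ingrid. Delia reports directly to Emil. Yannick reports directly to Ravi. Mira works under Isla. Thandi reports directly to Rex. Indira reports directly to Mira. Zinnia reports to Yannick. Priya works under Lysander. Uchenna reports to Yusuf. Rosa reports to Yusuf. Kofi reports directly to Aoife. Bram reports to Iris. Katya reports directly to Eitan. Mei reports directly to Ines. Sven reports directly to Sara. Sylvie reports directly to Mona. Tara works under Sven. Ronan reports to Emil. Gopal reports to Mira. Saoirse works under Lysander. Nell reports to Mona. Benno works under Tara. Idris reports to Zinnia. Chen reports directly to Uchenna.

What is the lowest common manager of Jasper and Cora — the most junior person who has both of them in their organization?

Iris

Jasper's chain of managers is Isla, Yusuf, Iris, Amira. Cora's chain of managers is Ingrid, Sara, Iris, Amira. The first manager that appears in both chains is Iris.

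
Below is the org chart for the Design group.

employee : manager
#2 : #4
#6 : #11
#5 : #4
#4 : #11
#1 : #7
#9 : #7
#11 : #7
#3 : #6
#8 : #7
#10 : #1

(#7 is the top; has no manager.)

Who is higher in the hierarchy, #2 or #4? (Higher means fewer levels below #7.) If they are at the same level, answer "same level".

#4

#2 is 3 levels below #7; #4 is 2. #4 is higher.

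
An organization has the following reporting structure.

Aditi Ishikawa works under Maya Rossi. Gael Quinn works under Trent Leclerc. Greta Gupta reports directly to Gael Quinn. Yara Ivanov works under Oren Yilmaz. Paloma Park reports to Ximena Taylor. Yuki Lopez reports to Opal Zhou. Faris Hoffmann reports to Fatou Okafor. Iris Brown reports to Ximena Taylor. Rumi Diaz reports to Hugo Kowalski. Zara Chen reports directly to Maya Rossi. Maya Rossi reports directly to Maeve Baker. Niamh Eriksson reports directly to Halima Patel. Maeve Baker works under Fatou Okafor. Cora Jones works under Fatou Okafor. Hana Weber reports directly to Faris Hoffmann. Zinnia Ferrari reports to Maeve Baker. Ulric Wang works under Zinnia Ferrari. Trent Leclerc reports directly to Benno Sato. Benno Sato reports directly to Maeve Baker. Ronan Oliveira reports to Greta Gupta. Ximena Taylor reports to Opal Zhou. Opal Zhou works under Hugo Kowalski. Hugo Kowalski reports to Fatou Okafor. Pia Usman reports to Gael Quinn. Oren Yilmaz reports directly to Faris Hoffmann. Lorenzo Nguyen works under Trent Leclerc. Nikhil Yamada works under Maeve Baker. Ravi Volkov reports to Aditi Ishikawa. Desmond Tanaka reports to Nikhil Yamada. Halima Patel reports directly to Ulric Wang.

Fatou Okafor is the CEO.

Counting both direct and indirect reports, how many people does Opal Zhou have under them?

4

Opal Zhou directly manages Ximena Taylor, Yuki Lopez. Under Ximena Taylor: Paloma Park, Iris Brown (2). Yuki Lopez has no reports. So Opal Zhou's organization is 2 direct reports plus everyone under them: 3 + 1 = 4.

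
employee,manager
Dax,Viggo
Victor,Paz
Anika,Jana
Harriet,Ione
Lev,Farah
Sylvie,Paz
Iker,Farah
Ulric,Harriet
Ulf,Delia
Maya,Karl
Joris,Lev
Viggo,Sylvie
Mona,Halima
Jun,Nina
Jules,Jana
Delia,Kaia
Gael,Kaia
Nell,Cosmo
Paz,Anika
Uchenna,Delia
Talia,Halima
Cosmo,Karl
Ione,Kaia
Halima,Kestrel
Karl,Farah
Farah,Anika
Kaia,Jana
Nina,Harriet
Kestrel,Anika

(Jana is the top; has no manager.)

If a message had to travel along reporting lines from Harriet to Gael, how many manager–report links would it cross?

Harriet is 2 levels below Kaia, and Gael is 1 level below Kaia (their lowest common manager). The shortest path runs up from Harriet to Kaia and back down to Gael: 2 + 1 = 3 links.

3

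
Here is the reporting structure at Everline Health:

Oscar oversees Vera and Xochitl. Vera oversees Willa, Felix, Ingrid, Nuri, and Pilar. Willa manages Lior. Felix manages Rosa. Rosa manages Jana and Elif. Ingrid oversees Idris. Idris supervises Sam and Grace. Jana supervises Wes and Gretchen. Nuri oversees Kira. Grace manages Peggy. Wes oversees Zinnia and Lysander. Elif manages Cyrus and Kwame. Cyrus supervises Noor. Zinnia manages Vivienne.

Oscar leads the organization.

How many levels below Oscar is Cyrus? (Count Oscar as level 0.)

Chain from Cyrus up to Oscar: Cyrus → Elif → Rosa → Felix → Vera → Oscar. That is 5 steps up, so Cyrus is 5 levels below Oscar.

5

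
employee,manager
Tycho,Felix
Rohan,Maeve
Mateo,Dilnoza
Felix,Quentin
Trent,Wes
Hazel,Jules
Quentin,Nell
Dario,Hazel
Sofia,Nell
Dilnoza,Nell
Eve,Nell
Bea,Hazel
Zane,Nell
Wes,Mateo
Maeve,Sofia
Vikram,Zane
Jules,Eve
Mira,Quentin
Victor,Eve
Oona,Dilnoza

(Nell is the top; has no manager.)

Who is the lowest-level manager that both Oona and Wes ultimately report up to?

Oona's chain of managers is Dilnoza, Nell. Wes's chain of managers is Mateo, Dilnoza, Nell. The first manager that appears in both chains is Dilnoza.

Dilnoza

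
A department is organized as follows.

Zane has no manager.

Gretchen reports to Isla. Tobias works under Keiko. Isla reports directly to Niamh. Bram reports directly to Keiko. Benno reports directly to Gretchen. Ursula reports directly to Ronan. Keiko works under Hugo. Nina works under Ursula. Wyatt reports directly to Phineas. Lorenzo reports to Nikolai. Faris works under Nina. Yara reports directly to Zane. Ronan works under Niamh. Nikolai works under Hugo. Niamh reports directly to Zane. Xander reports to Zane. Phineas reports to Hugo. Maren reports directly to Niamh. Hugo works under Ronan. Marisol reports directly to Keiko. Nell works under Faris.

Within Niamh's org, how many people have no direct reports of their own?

The people in Niamh's organization with no one reporting to them are Maren, Benno, Nell, Wyatt, Bram, Tobias, Marisol, Lorenzo. That is 8.

8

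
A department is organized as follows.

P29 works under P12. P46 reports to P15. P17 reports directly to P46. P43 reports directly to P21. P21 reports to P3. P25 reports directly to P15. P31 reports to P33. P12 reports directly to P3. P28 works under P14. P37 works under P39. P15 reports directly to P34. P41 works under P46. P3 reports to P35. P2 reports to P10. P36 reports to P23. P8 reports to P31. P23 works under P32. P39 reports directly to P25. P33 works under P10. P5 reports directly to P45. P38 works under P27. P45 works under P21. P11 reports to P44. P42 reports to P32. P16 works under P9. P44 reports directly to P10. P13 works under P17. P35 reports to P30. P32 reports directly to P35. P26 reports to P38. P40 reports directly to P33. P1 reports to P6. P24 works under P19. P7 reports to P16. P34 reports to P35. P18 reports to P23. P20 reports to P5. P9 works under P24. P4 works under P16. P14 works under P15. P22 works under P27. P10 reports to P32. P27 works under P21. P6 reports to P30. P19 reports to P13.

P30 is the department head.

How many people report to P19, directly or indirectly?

5

P19 directly manages P24. Under P24: P9, P16, P4, P7 (4). That's 5 in total.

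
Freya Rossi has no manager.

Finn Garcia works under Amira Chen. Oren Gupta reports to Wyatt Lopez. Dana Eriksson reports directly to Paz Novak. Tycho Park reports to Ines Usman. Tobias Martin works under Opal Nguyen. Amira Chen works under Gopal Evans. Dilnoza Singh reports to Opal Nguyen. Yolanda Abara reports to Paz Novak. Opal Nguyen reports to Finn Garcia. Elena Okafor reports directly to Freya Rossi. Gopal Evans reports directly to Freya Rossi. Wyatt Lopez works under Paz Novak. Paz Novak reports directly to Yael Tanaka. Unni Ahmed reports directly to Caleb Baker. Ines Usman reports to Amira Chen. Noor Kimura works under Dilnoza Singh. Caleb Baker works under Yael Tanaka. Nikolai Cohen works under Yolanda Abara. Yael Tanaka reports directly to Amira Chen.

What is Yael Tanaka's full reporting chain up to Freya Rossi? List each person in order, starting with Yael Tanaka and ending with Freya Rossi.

Yael Tanaka reports to Amira Chen. Amira Chen reports to Gopal Evans. Gopal Evans reports to Freya Rossi. Freya Rossi is at the top.

Yael Tanaka -> Amira Chen -> Gopal Evans -> Freya Rossi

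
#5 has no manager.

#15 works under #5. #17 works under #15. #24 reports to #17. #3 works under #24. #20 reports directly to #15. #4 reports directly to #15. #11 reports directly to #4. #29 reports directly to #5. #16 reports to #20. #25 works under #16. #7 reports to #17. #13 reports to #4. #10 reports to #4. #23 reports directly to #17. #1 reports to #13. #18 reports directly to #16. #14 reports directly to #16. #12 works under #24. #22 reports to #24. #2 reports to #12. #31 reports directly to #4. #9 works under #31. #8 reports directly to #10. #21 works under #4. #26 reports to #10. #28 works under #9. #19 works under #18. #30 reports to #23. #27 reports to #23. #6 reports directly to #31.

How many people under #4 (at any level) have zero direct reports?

7

The people in #4's organization with no one reporting to them are #21, #6, #28, #26, #8, #1, #11. That is 7.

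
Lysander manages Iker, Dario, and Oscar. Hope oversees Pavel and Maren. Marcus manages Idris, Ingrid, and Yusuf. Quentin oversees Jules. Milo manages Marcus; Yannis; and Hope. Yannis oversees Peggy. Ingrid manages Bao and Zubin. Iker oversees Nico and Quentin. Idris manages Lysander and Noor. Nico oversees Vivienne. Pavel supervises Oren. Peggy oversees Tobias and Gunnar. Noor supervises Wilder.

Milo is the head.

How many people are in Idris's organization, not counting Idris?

10

Idris directly manages Lysander, Noor. Under Lysander: Oscar, Dario, Iker, Quentin, Jules, Nico, Vivienne (7). Under Noor: Wilder (1). So Idris's organization is 2 direct reports plus everyone under them: 8 + 2 = 10.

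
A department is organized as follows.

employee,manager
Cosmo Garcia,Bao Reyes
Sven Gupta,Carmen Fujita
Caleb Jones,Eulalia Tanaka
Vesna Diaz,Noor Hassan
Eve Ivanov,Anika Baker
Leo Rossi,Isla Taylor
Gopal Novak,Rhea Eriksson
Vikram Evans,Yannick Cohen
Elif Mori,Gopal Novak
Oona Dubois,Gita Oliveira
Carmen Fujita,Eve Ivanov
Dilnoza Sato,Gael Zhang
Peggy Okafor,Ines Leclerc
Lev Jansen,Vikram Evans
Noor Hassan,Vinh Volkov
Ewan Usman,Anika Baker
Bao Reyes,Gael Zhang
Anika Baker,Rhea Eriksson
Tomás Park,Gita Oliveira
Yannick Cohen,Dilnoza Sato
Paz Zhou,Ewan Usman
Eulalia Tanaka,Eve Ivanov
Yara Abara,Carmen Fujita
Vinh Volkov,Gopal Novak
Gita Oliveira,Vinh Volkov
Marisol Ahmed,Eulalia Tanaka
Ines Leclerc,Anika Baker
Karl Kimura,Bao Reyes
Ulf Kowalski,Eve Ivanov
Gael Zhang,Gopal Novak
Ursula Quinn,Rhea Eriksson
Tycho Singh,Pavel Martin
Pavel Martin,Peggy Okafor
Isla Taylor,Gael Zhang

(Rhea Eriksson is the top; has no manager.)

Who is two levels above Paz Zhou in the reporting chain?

Anika Baker

Paz Zhou reports to Ewan Usman, and Ewan Usman reports to Anika Baker. So Paz Zhou's skip-level manager is Anika Baker.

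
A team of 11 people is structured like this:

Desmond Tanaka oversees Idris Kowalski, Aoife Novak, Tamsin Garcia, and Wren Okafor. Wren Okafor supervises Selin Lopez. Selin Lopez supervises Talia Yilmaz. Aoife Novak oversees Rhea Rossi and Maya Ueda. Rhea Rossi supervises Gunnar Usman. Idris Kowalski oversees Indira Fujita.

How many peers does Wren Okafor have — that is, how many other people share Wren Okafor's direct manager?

Wren Okafor reports to Desmond Tanaka. Desmond Tanaka's other direct reports are Aoife Novak, Idris Kowalski, Tamsin Garcia — 3 peers.

3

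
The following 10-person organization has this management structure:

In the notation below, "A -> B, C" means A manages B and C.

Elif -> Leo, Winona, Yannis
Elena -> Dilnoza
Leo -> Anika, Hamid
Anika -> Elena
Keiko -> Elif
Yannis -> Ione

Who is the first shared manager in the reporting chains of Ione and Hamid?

Elif

Ione's chain of managers is Yannis, Elif, Keiko. Hamid's chain of managers is Leo, Elif, Keiko. The first manager that appears in both chains is Elif.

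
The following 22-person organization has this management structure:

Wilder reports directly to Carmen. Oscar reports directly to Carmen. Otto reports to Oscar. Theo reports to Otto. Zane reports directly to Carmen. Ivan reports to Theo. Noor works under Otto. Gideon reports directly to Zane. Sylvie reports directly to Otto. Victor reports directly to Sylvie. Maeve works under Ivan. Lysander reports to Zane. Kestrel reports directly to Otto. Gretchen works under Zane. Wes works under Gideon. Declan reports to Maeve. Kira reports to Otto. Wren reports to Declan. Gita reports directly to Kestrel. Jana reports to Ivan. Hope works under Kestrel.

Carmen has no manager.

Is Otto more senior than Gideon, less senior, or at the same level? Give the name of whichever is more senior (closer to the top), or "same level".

Both Otto and Gideon are 2 levels below Carmen.

same level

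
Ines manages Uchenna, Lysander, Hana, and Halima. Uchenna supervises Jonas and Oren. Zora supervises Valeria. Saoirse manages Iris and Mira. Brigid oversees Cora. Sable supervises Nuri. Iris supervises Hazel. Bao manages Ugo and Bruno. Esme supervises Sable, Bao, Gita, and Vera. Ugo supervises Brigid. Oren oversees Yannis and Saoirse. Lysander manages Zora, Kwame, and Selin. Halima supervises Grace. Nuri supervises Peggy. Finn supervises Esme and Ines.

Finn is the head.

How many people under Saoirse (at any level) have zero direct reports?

2

The people in Saoirse's organization with no one reporting to them are Mira, Hazel. That is 2.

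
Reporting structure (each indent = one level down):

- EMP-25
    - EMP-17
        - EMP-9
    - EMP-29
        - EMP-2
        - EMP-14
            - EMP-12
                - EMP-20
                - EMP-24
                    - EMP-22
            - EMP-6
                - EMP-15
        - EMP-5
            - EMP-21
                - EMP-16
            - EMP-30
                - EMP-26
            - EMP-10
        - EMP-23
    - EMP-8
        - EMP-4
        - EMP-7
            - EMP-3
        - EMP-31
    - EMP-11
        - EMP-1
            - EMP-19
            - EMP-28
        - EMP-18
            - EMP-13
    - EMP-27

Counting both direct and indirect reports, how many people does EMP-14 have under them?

6

EMP-14 directly manages EMP-12, EMP-6. Under EMP-12: EMP-24, EMP-22, EMP-20 (3). Under EMP-6: EMP-15 (1). So EMP-14's organization is 2 direct reports plus everyone under them: 4 + 2 = 6.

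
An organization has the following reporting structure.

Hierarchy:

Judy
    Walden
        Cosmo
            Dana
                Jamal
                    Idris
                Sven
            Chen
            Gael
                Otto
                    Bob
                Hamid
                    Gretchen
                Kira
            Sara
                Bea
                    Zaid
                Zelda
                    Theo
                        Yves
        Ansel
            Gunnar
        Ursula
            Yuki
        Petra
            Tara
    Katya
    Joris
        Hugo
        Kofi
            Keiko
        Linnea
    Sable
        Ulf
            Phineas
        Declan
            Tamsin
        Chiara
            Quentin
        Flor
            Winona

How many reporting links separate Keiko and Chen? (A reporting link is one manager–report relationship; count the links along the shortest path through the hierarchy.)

Keiko is 3 levels below Judy, and Chen is 3 levels below Judy (their lowest common manager). The shortest path runs up from Keiko to Judy and back down to Chen: 3 + 3 = 6 links.

6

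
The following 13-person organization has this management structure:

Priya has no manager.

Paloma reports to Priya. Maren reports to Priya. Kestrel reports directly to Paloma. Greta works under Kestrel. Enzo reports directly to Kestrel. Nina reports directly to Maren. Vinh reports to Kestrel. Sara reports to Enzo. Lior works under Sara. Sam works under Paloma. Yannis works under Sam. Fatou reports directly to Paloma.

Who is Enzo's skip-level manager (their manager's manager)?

Enzo reports to Kestrel, and Kestrel reports to Paloma. So Enzo's skip-level manager is Paloma.

Paloma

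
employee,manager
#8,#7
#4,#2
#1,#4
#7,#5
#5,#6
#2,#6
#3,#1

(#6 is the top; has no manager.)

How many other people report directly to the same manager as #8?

#8 reports to #7, and #7 has no other direct reports. #8 has 0 peers.

0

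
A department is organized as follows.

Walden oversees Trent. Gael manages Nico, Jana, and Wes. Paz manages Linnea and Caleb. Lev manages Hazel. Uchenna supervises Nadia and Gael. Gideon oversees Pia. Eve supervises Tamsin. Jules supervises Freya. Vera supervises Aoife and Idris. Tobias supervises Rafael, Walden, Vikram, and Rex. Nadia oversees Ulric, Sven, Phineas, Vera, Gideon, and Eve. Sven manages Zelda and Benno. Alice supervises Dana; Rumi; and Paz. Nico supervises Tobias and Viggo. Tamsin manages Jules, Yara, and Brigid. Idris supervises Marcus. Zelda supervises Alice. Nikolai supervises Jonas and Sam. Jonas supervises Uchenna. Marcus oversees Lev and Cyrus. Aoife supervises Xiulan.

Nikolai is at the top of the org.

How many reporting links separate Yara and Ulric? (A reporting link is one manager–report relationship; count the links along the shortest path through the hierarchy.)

Yara is 3 levels below Nadia, and Ulric is 1 level below Nadia (their lowest common manager). The shortest path runs up from Yara to Nadia and back down to Ulric: 3 + 1 = 4 links.

4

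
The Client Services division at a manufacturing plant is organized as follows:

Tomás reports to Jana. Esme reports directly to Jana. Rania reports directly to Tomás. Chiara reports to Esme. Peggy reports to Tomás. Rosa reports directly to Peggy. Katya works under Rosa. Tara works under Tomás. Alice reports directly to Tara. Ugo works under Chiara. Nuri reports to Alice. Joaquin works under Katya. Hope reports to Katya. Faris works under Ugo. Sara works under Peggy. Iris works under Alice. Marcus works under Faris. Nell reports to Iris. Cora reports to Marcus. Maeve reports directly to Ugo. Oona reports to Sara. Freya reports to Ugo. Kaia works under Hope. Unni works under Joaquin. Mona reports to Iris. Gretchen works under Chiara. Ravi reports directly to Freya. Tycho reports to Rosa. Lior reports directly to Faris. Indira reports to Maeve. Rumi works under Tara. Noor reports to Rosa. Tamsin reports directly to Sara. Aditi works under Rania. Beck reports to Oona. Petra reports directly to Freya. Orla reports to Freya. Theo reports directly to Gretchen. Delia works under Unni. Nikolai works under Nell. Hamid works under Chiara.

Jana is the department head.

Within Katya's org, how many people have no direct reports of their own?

2

The people in Katya's organization with no one reporting to them are Kaia, Delia. That is 2.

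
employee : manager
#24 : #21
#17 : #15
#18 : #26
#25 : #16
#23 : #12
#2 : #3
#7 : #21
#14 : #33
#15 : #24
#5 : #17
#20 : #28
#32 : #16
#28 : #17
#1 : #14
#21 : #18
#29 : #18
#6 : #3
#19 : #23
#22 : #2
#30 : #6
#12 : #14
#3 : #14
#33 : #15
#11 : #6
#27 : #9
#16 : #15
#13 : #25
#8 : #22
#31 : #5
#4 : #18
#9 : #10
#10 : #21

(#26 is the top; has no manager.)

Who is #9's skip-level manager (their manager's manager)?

#21

#9 reports to #10, and #10 reports to #21. So #9's skip-level manager is #21.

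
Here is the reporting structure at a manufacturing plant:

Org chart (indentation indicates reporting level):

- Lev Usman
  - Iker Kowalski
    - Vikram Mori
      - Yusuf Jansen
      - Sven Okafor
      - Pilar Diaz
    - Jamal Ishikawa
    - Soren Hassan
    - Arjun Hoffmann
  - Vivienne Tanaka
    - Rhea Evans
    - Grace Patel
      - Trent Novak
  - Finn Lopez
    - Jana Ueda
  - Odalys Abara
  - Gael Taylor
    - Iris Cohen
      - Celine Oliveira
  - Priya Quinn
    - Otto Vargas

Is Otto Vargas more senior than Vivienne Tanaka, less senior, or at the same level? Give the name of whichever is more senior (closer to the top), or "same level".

Vivienne Tanaka

Otto Vargas is 2 levels below Lev Usman; Vivienne Tanaka is 1. Vivienne Tanaka is higher.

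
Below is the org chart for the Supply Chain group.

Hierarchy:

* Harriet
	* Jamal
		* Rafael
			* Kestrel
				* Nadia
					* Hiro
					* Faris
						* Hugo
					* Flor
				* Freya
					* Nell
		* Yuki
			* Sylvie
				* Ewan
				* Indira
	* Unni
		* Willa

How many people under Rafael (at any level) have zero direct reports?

4

The people in Rafael's organization with no one reporting to them are Nell, Flor, Hugo, Hiro. That is 4.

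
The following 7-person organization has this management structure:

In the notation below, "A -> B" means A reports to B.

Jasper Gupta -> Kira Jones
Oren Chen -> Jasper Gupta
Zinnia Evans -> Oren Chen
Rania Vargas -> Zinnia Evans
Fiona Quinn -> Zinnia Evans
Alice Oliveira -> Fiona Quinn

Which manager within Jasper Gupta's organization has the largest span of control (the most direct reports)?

Direct-report counts within Jasper Gupta's organization: Jasper Gupta has 1; Oren Chen has 1; Zinnia Evans has 2; Fiona Quinn has 1. The largest is 2, held by Zinnia Evans.

Zinnia Evans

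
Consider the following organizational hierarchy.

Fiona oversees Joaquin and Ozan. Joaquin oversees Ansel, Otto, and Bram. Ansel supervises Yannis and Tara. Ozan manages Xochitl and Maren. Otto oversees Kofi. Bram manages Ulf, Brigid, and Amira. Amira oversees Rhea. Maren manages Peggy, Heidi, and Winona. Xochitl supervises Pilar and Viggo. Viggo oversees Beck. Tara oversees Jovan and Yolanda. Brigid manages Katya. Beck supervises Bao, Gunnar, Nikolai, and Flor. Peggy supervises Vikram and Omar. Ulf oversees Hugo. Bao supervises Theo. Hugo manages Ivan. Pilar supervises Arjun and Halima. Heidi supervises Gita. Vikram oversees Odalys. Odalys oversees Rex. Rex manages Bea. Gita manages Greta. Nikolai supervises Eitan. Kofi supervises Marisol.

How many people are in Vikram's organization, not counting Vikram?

3

Vikram directly manages Odalys. Under Odalys: Rex, Bea (2). That's 3 in total.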